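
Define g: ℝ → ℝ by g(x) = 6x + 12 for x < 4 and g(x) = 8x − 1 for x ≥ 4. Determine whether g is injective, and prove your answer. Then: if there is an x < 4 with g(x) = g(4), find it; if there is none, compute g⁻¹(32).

Both pieces are strictly increasing (slopes 6 and 8), so each is injective on its own interval.
The left piece maps (−∞, 4) onto (−∞, 36); the right piece maps [4, ∞) onto [31, ∞).
These images overlap. In particular g(4) = 31 (right piece), and solving 6x + 12 = 31 on the left piece gives x = 19/6 < 4.
So g(19/6) = g(4) with 19/6 ≠ 4, and g is not injective. This x = 19/6 is the requested value below 4.

19/6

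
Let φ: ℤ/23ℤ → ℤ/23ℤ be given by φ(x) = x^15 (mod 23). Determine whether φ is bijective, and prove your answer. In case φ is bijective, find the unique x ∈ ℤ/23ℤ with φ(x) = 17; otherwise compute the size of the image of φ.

Since 23 is prime, the nonzero elements of ℤ/23ℤ form a cyclic group of order 22.
As gcd(15, 22) = 1, raising to the 15th power is a bijection on this group: if u^15 ≡ v^15 then (uv^{−1})^15 = 1, and the only element of order dividing gcd(15, 22) = 1 is 1, so u = v.
With φ(0) = 0 this makes φ injective on all of ℤ/23ℤ, hence bijective (finite equal-size domain and codomain). In particular φ is bijective.
Since φ is bijective, we find the preimage of 17. The inverse of x ↦ x^15 on (ℤ/23ℤ)^× is x ↦ x^3, because 15·3 = 45 = 2·22 + 1 ≡ 1 (mod 22) and x^{22} = 1 for x ≠ 0 (Fermat). So φ⁻¹(17) = 17^3 mod 23.
Repeated squaring mod 23: 17^1 ≡ 17, 17^2 ≡ 17² = 289 ≡ 13. Since 3 = 2 + 1, 17^3 ≡ 13·17: 13·17 = 221 ≡ 14. So 17^3 ≡ 14 (mod 23).
Hence φ⁻¹(17) = 14.

14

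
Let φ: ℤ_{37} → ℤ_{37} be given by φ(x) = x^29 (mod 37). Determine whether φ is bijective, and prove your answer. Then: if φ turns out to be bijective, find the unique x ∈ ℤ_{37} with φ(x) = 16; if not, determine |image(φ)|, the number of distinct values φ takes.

Since 37 is prime, the nonzero elements of ℤ_{37} form a cyclic group of order 36.
As gcd(29, 36) = 1, raising to the 29th power is a bijection on this group: if u^29 ≡ v^29 then (uv^{−1})^29 = 1, and the only element of order dividing gcd(29, 36) = 1 is 1, so u = v.
With φ(0) = 0 this makes φ injective on all of ℤ_{37}, hence bijective (finite equal-size domain and codomain). In particular φ is bijective.
Since φ is bijective, we find the preimage of 16. The inverse of x ↦ x^29 on (ℤ_{37})^× is x ↦ x^5, because 29·5 = 145 = 4·36 + 1 ≡ 1 (mod 36) and x^{36} = 1 for x ≠ 0 (Fermat). So φ⁻¹(16) = 16^5 mod 37.
Repeated squaring mod 37: 16^1 ≡ 16, 16^2 ≡ 16² = 256 ≡ 34, 16^4 ≡ 34² = 1156 ≡ 9. Since 5 = 4 + 1, 16^5 ≡ 9·16: 9·16 = 144 ≡ 33. So 16^5 ≡ 33 (mod 37).
Hence φ⁻¹(16) = 33.

33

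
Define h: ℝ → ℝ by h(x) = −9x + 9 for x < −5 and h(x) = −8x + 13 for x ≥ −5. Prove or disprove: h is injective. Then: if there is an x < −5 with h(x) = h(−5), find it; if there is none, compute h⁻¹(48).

Both pieces are strictly decreasing (slopes −9 and −8), so each is injective on its own interval.
The left piece maps (−∞, −5) onto (54, ∞); the right piece maps [−5, ∞) onto (−∞, 53].
These images are disjoint, so no value is attained by both pieces. Hence h is injective.
Because the two images are disjoint, no x < −5 has h(x) = h(−5), so we compute h⁻¹(48): 48 lies in (−∞, 53], so solve −8x + 13 = 48: x = (48 − 13)/(−8) = −35/8.

-35/8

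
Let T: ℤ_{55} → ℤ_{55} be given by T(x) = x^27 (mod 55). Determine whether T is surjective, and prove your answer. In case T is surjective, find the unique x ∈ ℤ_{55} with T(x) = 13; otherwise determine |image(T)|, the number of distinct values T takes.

Computing x^27 mod 55 for each x (by repeated squaring, reducing mod 55 at every step), the values T(0), T(1), …, T(54) are: 0, 1, 18, 42, 49, 25, 41, 28, 2, 4, 10, 11, 23, 7, 9, 5, 36, 8, 17, 24, 15, 21, 33, 12, 29, 20, 16, 3, 52, 39, 35, 26, 43, 22, 34, 40, 31, 38, 47, 19, 50, 46, 48, 32, 44, 45, 51, 53, 27, 14, 30, 6, 13, 37, 54.
Every element of ℤ_{55} appears exactly once in this list, so T is a bijection, and in particular surjective.
Since T is surjective, we read off the preimage of 13 from the same table: T(52) = 13, so T⁻¹(13) = 52.

52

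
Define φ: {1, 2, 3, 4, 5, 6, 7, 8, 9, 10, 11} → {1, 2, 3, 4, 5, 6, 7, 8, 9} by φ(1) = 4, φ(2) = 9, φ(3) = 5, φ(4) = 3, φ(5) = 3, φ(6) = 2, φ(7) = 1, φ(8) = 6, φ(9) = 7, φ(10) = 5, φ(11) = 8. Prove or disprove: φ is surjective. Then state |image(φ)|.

9

Every element of the codomain has a preimage: 1 = φ(7), 2 = φ(6), 3 = φ(4), 4 = φ(1), 5 = φ(3), 6 = φ(8), 7 = φ(9), 8 = φ(11), 9 = φ(2).
Hence φ is surjective.
The image of φ is {1, 2, 3, 4, 5, 6, 7, 8, 9}, which has 9 elements.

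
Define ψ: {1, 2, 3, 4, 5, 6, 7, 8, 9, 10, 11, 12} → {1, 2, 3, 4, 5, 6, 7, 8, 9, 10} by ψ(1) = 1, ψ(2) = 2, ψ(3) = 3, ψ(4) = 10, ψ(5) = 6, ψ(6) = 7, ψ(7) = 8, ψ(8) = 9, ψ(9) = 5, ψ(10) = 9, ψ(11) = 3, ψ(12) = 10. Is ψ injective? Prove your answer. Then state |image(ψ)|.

ψ(8) = 9 = ψ(10) with 8 ≠ 10, so ψ is not injective.
The image of ψ is {1, 2, 3, 5, 6, 7, 8, 9, 10}, which has 9 elements.

9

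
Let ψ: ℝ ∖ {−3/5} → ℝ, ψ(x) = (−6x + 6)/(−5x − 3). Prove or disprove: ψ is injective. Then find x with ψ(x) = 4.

-9/7

Suppose ψ(u) = ψ(v). Cross-multiplying: (−6u + 6)(−5v − 3) = (−6v + 6)(−5u − 3).
Expanding both sides and cancelling the symmetric terms leaves 48·(u − v) = 0. Since 48 ≠ 0, u = v. So ψ is injective.
Solving ψ(x) = 4: cross-multiplying gives −6x + 6 = 4(−5x − 3), which rearranges to 14x = −18, so x = −9/7.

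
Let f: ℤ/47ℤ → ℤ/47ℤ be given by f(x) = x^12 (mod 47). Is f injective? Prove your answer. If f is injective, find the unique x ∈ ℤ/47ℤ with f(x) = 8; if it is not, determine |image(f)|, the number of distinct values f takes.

f(23): Repeated squaring mod 47: 23^1 ≡ 23, 23^2 ≡ 23² = 529 ≡ 12, 23^4 ≡ 12² = 144 ≡ 3, 23^8 ≡ 3² = 9. Since 12 = 8 + 4, 23^12 ≡ 9·3: 9·3 = 27. So 23^12 ≡ 27 (mod 47).
f(24): Repeated squaring mod 47: 24^1 ≡ 24, 24^2 ≡ 24² = 576 ≡ 12, 24^4 ≡ 12² = 144 ≡ 3, 24^8 ≡ 3² = 9. Since 12 = 8 + 4, 24^12 ≡ 9·3: 9·3 = 27. So 24^12 ≡ 27 (mod 47).
So f(23) = f(24) = 27 while 23 ≠ 24, therefore f is not injective.
Since f is not injective, we determine |image(f)|. Computing x^12 mod 47 for each x (by repeated squaring, reducing mod 47 at every step), the values f(0), f(1), …, f(46) are: 0, 1, 7, 12, 2, 18, 37, 17, 14, 3, 32, 6, 24, 9, 25, 28, 4, 8, 21, 34, 36, 16, 42, 27, 27, 42, 16, 36, 34, 21, 8, 4, 28, 25, 9, 24, 6, 32, 3, 14, 17, 37, 18, 2, 12, 7, 1.
The distinct values are {0, 1, 2, 3, 4, 6, 7, 8, 9, 12, 14, 16, 17, 18, 21, 24, 25, 27, 28, 32, 34, 36, 37, 42}; there are 24 of them.

24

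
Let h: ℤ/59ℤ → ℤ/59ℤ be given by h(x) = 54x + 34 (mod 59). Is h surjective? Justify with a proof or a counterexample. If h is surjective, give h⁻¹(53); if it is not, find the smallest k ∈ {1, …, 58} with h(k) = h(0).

8

By definition, h is surjective if every y in the codomain equals h(x) for some x in the domain.
Since gcd(54, 59) = 1, 54 is invertible modulo 59. Euclid's algorithm: 59 = 1·54 + 5, 54 = 10·5 + 4, 5 = 1·4 + 1; back-substituting gives 1 = 47·54 − 43·59, so 54⁻¹ ≡ 47 (mod 59).
Then y ↦ 47(y − 34) is a two-sided inverse to h, so every y ∈ ℤ/59ℤ has a preimage.
Thus h is surjective.
Since h is surjective, we compute h⁻¹(53): solve 54x + 34 ≡ 53 (mod 59), i.e. 54x ≡ 19 (mod 59).
Multiplying by 54⁻¹ = 47 gives x ≡ 47·19 = 893 = 15·59 + 8 ≡ 8 (mod 59).
Check: h(8) = 54·8 + 34 = 466 = 7·59 + 53 ≡ 53 (mod 59).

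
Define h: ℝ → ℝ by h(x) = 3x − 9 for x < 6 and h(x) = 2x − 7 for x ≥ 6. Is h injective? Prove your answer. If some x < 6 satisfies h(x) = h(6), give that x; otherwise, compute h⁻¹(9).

Both pieces are strictly increasing (slopes 3 and 2), so each is injective on its own interval.
The left piece maps (−∞, 6) onto (−∞, 9); the right piece maps [6, ∞) onto [5, ∞).
These images overlap. In particular h(6) = 5 (right piece), and solving 3x − 9 = 5 on the left piece gives x = 14/3 < 6.
So h(14/3) = h(6) with 14/3 ≠ 6, and h is not injective. This x = 14/3 is the requested value below 6.

14/3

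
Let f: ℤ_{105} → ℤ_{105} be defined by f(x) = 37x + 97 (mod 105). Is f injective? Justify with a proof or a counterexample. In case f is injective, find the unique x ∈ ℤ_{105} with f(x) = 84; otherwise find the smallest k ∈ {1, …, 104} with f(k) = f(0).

Recall: f is injective when f(u) = f(v) forces u = v.
If f(u) = f(v), then 37u ≡ 37v (mod 105). Because gcd(37, 105) = 1, we may cancel 37 to get u ≡ v (mod 105).
Hence f is injective.
We now compute 37⁻¹ mod 105 explicitly. Euclid's algorithm: 105 = 2·37 + 31, 37 = 1·31 + 6, 31 = 5·6 + 1; back-substituting gives 1 = 88·37 − 31·105, so 37⁻¹ ≡ 88 (mod 105).
Since f is injective, we find f⁻¹(84): we need 37x ≡ 84 − 97 ≡ 92 (mod 105). Using 37⁻¹ = 88: x ≡ 88·92 = 8096 = 77·105 + 11, so x = 11.
Check: f(11) = 37·11 + 97 = 504 = 4·105 + 84 ≡ 84 (mod 105).

11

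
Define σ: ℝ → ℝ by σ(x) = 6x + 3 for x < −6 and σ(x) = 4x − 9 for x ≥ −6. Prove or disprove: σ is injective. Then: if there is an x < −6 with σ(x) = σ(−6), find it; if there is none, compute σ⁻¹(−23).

-7/2

Both pieces are strictly increasing (slopes 6 and 4), so each is injective on its own interval.
The left piece maps (−∞, −6) onto (−∞, −33); the right piece maps [−6, ∞) onto [−33, ∞).
These images are disjoint, so no value is attained by both pieces. Therefore σ is injective.
Because the two images are disjoint, no x < −6 has σ(x) = σ(−6), so we compute σ⁻¹(−23): −23 lies in [−33, ∞), so solve 4x − 9 = −23: x = (−23 + 9)/4 = −7/2.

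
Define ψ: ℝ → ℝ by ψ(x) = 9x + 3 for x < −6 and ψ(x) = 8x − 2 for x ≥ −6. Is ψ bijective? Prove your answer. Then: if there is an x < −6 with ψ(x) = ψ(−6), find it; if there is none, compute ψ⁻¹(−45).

Both pieces are strictly increasing (slopes 9 and 8), so each is injective on its own interval.
The left piece maps (−∞, −6) onto (−∞, −51); the right piece maps [−6, ∞) onto [−50, ∞).
The images leave a gap (−51 has no preimage), so ψ is not surjective, hence not bijective.
Because the two images are disjoint, no x < −6 has ψ(x) = ψ(−6), so we compute ψ⁻¹(−45): −45 lies in [−50, ∞), so solve 8x − 2 = −45: x = (−45 + 2)/8 = −43/8.

-43/8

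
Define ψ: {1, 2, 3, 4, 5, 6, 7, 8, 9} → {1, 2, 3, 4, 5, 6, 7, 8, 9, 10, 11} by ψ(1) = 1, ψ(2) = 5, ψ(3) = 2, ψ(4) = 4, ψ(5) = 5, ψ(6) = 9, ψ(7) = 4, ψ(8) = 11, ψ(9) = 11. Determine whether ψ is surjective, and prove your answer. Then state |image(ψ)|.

6

No element maps to 3, so ψ is not surjective.
The image of ψ is {1, 2, 4, 5, 9, 11}, which has 6 elements.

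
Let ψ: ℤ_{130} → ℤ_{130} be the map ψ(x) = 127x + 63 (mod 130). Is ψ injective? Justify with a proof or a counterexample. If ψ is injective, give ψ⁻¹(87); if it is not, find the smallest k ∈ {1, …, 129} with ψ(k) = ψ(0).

122

Suppose ψ(x_1) = ψ(x_2) in ℤ_{130}. Then 127x_1 + 63 ≡ 127x_2 + 63 (mod 130), so 127(x_1 − x_2) ≡ 0 (mod 130).
Since gcd(127, 130) = 1, 127 is invertible modulo 130, hence x_1 − x_2 ≡ 0 (mod 130), i.e. x_1 = x_2.
Therefore ψ is injective.
We now compute 127⁻¹ mod 130 explicitly. Euclid's algorithm: 130 = 1·127 + 3, 127 = 42·3 + 1; back-substituting gives 1 = 43·127 − 42·130, so 127⁻¹ ≡ 43 (mod 130).
Since ψ is injective, we find ψ⁻¹(87): we need 127x ≡ 87 − 63 ≡ 24 (mod 130). Using 127⁻¹ = 43: x ≡ 43·24 = 1032 = 7·130 + 122, so x = 122.
Check: ψ(122) = 127·122 + 63 = 15557 = 119·130 + 87 ≡ 87 (mod 130).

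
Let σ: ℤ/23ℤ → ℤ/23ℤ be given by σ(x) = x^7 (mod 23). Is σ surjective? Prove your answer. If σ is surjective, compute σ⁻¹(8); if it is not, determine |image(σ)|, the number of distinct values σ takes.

Since 23 is prime, the nonzero elements of ℤ/23ℤ form a cyclic group of order 22.
As gcd(7, 22) = 1, raising to the 7th power is a bijection on this group: if s^7 ≡ t^7 then (st^{−1})^7 = 1, and the only element of order dividing gcd(7, 22) = 1 is 1, so s = t.
With σ(0) = 0 this makes σ injective on all of ℤ/23ℤ, hence bijective (finite equal-size domain and codomain). In particular σ is surjective.
Since σ is surjective, we find the preimage of 8. The inverse of x ↦ x^7 on (ℤ/23ℤ)^× is x ↦ x^19, because 7·19 = 133 = 6·22 + 1 ≡ 1 (mod 22) and x^{22} = 1 for x ≠ 0 (Fermat). So σ⁻¹(8) = 8^19 mod 23.
Repeated squaring mod 23: 8^1 ≡ 8, 8^2 ≡ 8² = 64 ≡ 18, 8^4 ≡ 18² = 324 ≡ 2, 8^8 ≡ 2² = 4, 8^16 ≡ 4² = 16. Since 19 = 16 + 2 + 1, 8^19 ≡ 16·18·8: 16·18 = 288 ≡ 12, then 12·8 = 96 ≡ 4. So 8^19 ≡ 4 (mod 23).
Hence σ⁻¹(8) = 4.

4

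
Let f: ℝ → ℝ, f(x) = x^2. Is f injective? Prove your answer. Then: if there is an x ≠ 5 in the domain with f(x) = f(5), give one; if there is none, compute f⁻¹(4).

-5

f(5) = 25 = (−5)^2 = f(−5) (since 2 is even), with 5 ≠ −5. So f is not injective.
For the follow-up, such an x exists: taking x = −5 ∈ ℝ gives f(−5) = 25 = f(5) with −5 ≠ 5.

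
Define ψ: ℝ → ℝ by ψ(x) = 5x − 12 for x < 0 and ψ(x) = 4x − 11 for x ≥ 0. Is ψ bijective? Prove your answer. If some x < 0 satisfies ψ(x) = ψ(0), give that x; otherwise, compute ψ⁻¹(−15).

Both pieces are strictly increasing (slopes 5 and 4), so each is injective on its own interval.
The left piece maps (−∞, 0) onto (−∞, −12); the right piece maps [0, ∞) onto [−11, ∞).
The images leave a gap (−12 has no preimage), so ψ is not surjective, hence not bijective.
Because the two images are disjoint, no x < 0 has ψ(x) = ψ(0), so we compute ψ⁻¹(−15): −15 lies in (−∞, −12), so solve 5x − 12 = −15: x = (−15 + 12)/5 = −3/5.

-3/5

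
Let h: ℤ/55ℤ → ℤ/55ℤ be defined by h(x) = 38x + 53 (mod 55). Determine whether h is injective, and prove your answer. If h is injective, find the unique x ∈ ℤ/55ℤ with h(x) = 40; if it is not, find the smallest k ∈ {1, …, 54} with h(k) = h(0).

4

Suppose h(x_1) = h(x_2) in ℤ/55ℤ. Then 38x_1 + 53 ≡ 38x_2 + 53 (mod 55), therefore 38(x_1 − x_2) ≡ 0 (mod 55).
Since gcd(38, 55) = 1, 38 is invertible modulo 55, thus x_1 − x_2 ≡ 0 (mod 55), i.e. x_1 = x_2.
Thus h is injective.
We now compute 38⁻¹ mod 55 explicitly. Euclid's algorithm: 55 = 1·38 + 17, 38 = 2·17 + 4, 17 = 4·4 + 1; back-substituting gives 1 = 42·38 − 29·55, so 38⁻¹ ≡ 42 (mod 55).
Since h is injective, we find h⁻¹(40): we need 38x ≡ 40 − 53 ≡ 42 (mod 55). Using 38⁻¹ = 42: x ≡ 42·42 = 1764 = 32·55 + 4, so x = 4.
Check: h(4) = 38·4 + 53 = 205 = 3·55 + 40 ≡ 40 (mod 55).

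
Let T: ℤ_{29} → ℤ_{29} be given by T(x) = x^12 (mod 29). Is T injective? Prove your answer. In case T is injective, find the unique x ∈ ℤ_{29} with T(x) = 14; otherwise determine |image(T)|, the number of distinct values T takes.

8

T(2): Repeated squaring mod 29: 2^1 ≡ 2, 2^2 ≡ 2² = 4, 2^4 ≡ 4² = 16, 2^8 ≡ 16² = 256 ≡ 24. Since 12 = 8 + 4, 2^12 ≡ 24·16: 24·16 = 384 ≡ 7. So 2^12 ≡ 7 (mod 29).
T(5): Repeated squaring mod 29: 5^1 ≡ 5, 5^2 ≡ 5² = 25, 5^4 ≡ 25² = 625 ≡ 16, 5^8 ≡ 16² = 256 ≡ 24. Since 12 = 8 + 4, 5^12 ≡ 24·16: 24·16 = 384 ≡ 7. So 5^12 ≡ 7 (mod 29).
So T(2) = T(5) = 7 while 2 ≠ 5, so T is not injective.
Since T is not injective, we determine |image(T)|. Computing x^12 mod 29 for each x (by repeated squaring, reducing mod 29 at every step), the values T(0), T(1), …, T(28) are: 0, 1, 7, 16, 20, 7, 25, 16, 24, 24, 20, 23, 1, 23, 25, 25, 23, 1, 23, 20, 24, 24, 16, 25, 7, 20, 16, 7, 1.
The distinct values are {0, 1, 7, 16, 20, 23, 24, 25}; there are 8 of them.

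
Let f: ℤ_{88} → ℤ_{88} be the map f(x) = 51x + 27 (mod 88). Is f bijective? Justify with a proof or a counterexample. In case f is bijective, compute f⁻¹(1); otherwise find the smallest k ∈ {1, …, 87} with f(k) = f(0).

34

Suppose f(u) = f(v) in ℤ_{88}. Then 51u + 27 ≡ 51v + 27 (mod 88), thus 51(u − v) ≡ 0 (mod 88).
Since gcd(51, 88) = 1, 51 is invertible modulo 88, therefore u − v ≡ 0 (mod 88), i.e. u = v.
We now compute 51⁻¹ mod 88 explicitly. Euclid's algorithm: 88 = 1·51 + 37, 51 = 1·37 + 14, 37 = 2·14 + 9, 14 = 1·9 + 5, 9 = 1·5 + 4, 5 = 1·4 + 1; back-substituting gives 1 = 19·51 − 11·88, so 51⁻¹ ≡ 19 (mod 88).
For any y ∈ ℤ_{88}, x = 19(y − 27) mod 88 satisfies f(x) = 51·19(y − 27) + 27 ≡ y (since 51·19 ≡ 1 mod 88). So every y has a preimage.
Hence f is bijective.
Since f is bijective, we find f⁻¹(1): we need 51x ≡ 1 − 27 ≡ 62 (mod 88). Using 51⁻¹ = 19: x ≡ 19·62 = 1178 = 13·88 + 34, so x = 34.
Check: f(34) = 51·34 + 27 = 1761 = 20·88 + 1 ≡ 1 (mod 88).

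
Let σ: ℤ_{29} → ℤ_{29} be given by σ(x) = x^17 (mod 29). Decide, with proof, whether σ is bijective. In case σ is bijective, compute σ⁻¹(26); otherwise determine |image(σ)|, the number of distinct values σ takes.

Since 29 is prime, the nonzero elements of ℤ_{29} form a cyclic group of order 28.
As gcd(17, 28) = 1, raising to the 17th power is a bijection on this group: if u^17 ≡ v^17 then (uv^{−1})^17 = 1, and the only element of order dividing gcd(17, 28) = 1 is 1, so u = v.
With σ(0) = 0 this makes σ injective on all of ℤ_{29}, hence bijective (finite equal-size domain and codomain). In particular σ is bijective.
Since σ is bijective, we find the preimage of 26. The inverse of x ↦ x^17 on (ℤ_{29})^× is x ↦ x^5, because 17·5 = 85 = 3·28 + 1 ≡ 1 (mod 28) and x^{28} = 1 for x ≠ 0 (Fermat). So σ⁻¹(26) = 26^5 mod 29.
Repeated squaring mod 29: 26^1 ≡ 26, 26^2 ≡ 26² = 676 ≡ 9, 26^4 ≡ 9² = 81 ≡ 23. Since 5 = 4 + 1, 26^5 ≡ 23·26: 23·26 = 598 ≡ 18. So 26^5 ≡ 18 (mod 29).
Hence σ⁻¹(26) = 18.

18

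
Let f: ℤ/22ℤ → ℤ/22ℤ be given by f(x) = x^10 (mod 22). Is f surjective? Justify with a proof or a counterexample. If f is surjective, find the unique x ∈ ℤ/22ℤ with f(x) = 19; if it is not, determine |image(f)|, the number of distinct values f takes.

f(1) = 1^10 = 1.
f(3): Repeated squaring mod 22: 3^1 ≡ 3, 3^2 ≡ 3² = 9, 3^4 ≡ 9² = 81 ≡ 15, 3^8 ≡ 15² = 225 ≡ 5. Since 10 = 8 + 2, 3^10 ≡ 5·9: 5·9 = 45 ≡ 1. So 3^10 ≡ 1 (mod 22).
So f(1) = f(3) = 1 while 1 ≠ 3, therefore f is not injective.
A non-injective map from the 22-element set ℤ/22ℤ to itself takes at most 21 distinct values, so it cannot be surjective. So f is not surjective.
Since f is not surjective, we determine |image(f)|. Computing x^10 mod 22 for each x (by repeated squaring, reducing mod 22 at every step), the values f(0), f(1), …, f(21) are: 0, 1, 12, 1, 12, 1, 12, 1, 12, 1, 12, 11, 12, 1, 12, 1, 12, 1, 12, 1, 12, 1.
The distinct values are {0, 1, 11, 12}; there are 4 of them.

4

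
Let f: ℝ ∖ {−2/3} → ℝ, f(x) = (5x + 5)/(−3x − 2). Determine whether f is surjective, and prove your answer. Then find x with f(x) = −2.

1

If f(x) = −5/3, cross-multiplying gives −3(5x + 5) = 5(−3x − 2), which simplifies to −15 = −10 — false.  So −5/3 has no preimage and f is not surjective.
Solving f(x) = −2: cross-multiplying gives 5x + 5 = −2(−3x − 2), which rearranges to −1x = −1, so x = 1.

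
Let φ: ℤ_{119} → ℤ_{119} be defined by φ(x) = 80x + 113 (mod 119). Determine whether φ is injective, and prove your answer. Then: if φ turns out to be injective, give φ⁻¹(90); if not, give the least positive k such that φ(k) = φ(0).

Suppose φ(s) = φ(t) in ℤ_{119}. Then 80s + 113 ≡ 80t + 113 (mod 119), thus 80(s − t) ≡ 0 (mod 119).
Since gcd(80, 119) = 1, 80 is invertible modulo 119, hence s − t ≡ 0 (mod 119), i.e. s = t.
So φ is injective.
We now compute 80⁻¹ mod 119 explicitly. Euclid's algorithm: 119 = 1·80 + 39, 80 = 2·39 + 2, 39 = 19·2 + 1; back-substituting gives 1 = 61·80 − 41·119, so 80⁻¹ ≡ 61 (mod 119).
Since φ is injective, we compute φ⁻¹(90): solve 80x + 113 ≡ 90 (mod 119), i.e. 80x ≡ 96 (mod 119).
Multiplying by 80⁻¹ = 61 gives x ≡ 61·96 = 5856 = 49·119 + 25 ≡ 25 (mod 119).
Check: φ(25) = 80·25 + 113 = 2113 = 17·119 + 90 ≡ 90 (mod 119).

25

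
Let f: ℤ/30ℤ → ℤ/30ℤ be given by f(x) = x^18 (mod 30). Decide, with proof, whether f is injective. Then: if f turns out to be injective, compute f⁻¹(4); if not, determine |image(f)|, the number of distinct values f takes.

12

f(2): Repeated squaring mod 30: 2^1 ≡ 2, 2^2 ≡ 2² = 4, 2^4 ≡ 4² = 16, 2^8 ≡ 16² = 256 ≡ 16, 2^16 ≡ 16² = 256 ≡ 16. Since 18 = 16 + 2, 2^18 ≡ 16·4: 16·4 = 64 ≡ 4. So 2^18 ≡ 4 (mod 30).
f(8): Repeated squaring mod 30: 8^1 ≡ 8, 8^2 ≡ 8² = 64 ≡ 4, 8^4 ≡ 4² = 16, 8^8 ≡ 16² = 256 ≡ 16, 8^16 ≡ 16² = 256 ≡ 16. Since 18 = 16 + 2, 8^18 ≡ 16·4: 16·4 = 64 ≡ 4. So 8^18 ≡ 4 (mod 30).
So f(2) = f(8) = 4 while 2 ≠ 8, therefore f is not injective.
Since f is not injective, we determine |image(f)|. Computing x^18 mod 30 for each x (by repeated squaring, reducing mod 30 at every step), the values f(0), f(1), …, f(29) are: 0, 1, 4, 9, 16, 25, 6, 19, 4, 21, 10, 1, 24, 19, 16, 15, 16, 19, 24, 1, 10, 21, 4, 19, 6, 25, 16, 9, 4, 1.
The distinct values are {0, 1, 4, 6, 9, 10, 15, 16, 19, 21, 24, 25}; there are 12 of them.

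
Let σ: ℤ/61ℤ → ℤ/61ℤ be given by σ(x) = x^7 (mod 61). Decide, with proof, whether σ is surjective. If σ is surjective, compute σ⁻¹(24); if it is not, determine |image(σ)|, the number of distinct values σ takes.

38

Since 61 is prime, the nonzero elements of ℤ/61ℤ form a cyclic group of order 60.
As gcd(7, 60) = 1, raising to the 7th power is a bijection on this group: if s^7 ≡ t^7 then (st^{−1})^7 = 1, and the only element of order dividing gcd(7, 60) = 1 is 1, so s = t.
With σ(0) = 0 this makes σ injective on all of ℤ/61ℤ, hence bijective (finite equal-size domain and codomain). In particular σ is surjective.
Since σ is surjective, we find the preimage of 24. The inverse of x ↦ x^7 on (ℤ/61ℤ)^× is x ↦ x^43, because 7·43 = 301 = 5·60 + 1 ≡ 1 (mod 60) and x^{60} = 1 for x ≠ 0 (Fermat). So σ⁻¹(24) = 24^43 mod 61.
Repeated squaring mod 61: 24^1 ≡ 24, 24^2 ≡ 24² = 576 ≡ 27, 24^4 ≡ 27² = 729 ≡ 58, 24^8 ≡ 58² = 3364 ≡ 9, 24^16 ≡ 9² = 81 ≡ 20, 24^32 ≡ 20² = 400 ≡ 34. Since 43 = 32 + 8 + 2 + 1, 24^43 ≡ 34·9·27·24: 34·9 = 306 ≡ 1, then 1·27 = 27, then 27·24 = 648 ≡ 38. So 24^43 ≡ 38 (mod 61).
Hence σ⁻¹(24) = 38.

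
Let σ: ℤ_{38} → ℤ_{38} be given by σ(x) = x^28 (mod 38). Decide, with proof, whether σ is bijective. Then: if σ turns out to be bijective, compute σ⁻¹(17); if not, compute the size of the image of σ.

20

σ(18): Repeated squaring mod 38: 18^1 ≡ 18, 18^2 ≡ 18² = 324 ≡ 20, 18^4 ≡ 20² = 400 ≡ 20, 18^8 ≡ 20² = 400 ≡ 20, 18^16 ≡ 20² = 400 ≡ 20. Since 28 = 16 + 8 + 4, 18^28 ≡ 20·20·20: 20·20 = 400 ≡ 20, then 20·20 = 400 ≡ 20. So 18^28 ≡ 20 (mod 38).
σ(20): Repeated squaring mod 38: 20^1 ≡ 20, 20^2 ≡ 20² = 400 ≡ 20, 20^4 ≡ 20² = 400 ≡ 20, 20^8 ≡ 20² = 400 ≡ 20, 20^16 ≡ 20² = 400 ≡ 20. Since 28 = 16 + 8 + 4, 20^28 ≡ 20·20·20: 20·20 = 400 ≡ 20, then 20·20 = 400 ≡ 20. So 20^28 ≡ 20 (mod 38).
So σ(18) = σ(20) = 20 while 18 ≠ 20, so σ is not injective, hence not bijective.
Since σ is not bijective, we determine |image(σ)|. Computing x^28 mod 38 for each x (by repeated squaring, reducing mod 38 at every step), the values σ(0), σ(1), …, σ(37) are: 0, 1, 36, 35, 4, 5, 6, 7, 30, 9, 28, 11, 26, 25, 24, 23, 16, 17, 20, 19, 20, 17, 16, 23, 24, 25, 26, 11, 28, 9, 30, 7, 6, 5, 4, 35, 36, 1.
The distinct values are {0, 1, 4, 5, 6, 7, 9, 11, 16, 17, 19, 20, 23, 24, 25, 26, 28, 30, 35, 36}; there are 20 of them.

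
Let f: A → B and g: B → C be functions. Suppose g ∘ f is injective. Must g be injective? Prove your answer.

not injective

No. Take A = {1, 2}, B = {1, 2, 3, 4}, C = {1, 2, 3, 4}, f(a) = a for each a ∈ A, and g(b) = 3 if b ∈ {3, 4} else g(b) = b.
Then g ∘ f = f is injective (A ⊂ B and f is the inclusion), but g(3) = g(4) = 3 with 3 ≠ 4, so g is not injective.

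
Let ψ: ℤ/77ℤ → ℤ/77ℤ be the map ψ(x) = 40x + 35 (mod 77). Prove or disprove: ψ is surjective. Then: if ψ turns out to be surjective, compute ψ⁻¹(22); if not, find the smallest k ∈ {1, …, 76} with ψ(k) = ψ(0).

Since gcd(40, 77) = 1, 40 is invertible modulo 77. Euclid's algorithm: 77 = 1·40 + 37, 40 = 1·37 + 3, 37 = 12·3 + 1; back-substituting gives 1 = 52·40 − 27·77, so 40⁻¹ ≡ 52 (mod 77).
Then y ↦ 52(y − 35) is a two-sided inverse to ψ, so every y ∈ ℤ/77ℤ has a preimage.
Therefore ψ is surjective.
Since ψ is surjective, we find ψ⁻¹(22): we need 40x ≡ 22 − 35 ≡ 64 (mod 77). Using 40⁻¹ = 52: x ≡ 52·64 = 3328 = 43·77 + 17, so x = 17.
Check: ψ(17) = 40·17 + 35 = 715 = 9·77 + 22 ≡ 22 (mod 77).

17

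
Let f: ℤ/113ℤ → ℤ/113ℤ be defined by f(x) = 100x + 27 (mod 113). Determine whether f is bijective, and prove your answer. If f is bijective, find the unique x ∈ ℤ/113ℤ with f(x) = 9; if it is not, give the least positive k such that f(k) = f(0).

Suppose f(x_1) = f(x_2) in ℤ/113ℤ. Then 100x_1 + 27 ≡ 100x_2 + 27 (mod 113), thus 100(x_1 − x_2) ≡ 0 (mod 113).
Since gcd(100, 113) = 1, 100 is invertible modulo 113, so x_1 − x_2 ≡ 0 (mod 113), i.e. x_1 = x_2.
We now compute 100⁻¹ mod 113 explicitly. Euclid's algorithm: 113 = 1·100 + 13, 100 = 7·13 + 9, 13 = 1·9 + 4, 9 = 2·4 + 1; back-substituting gives 1 = 26·100 − 23·113, so 100⁻¹ ≡ 26 (mod 113).
Then y ↦ 26(y − 27) is a two-sided inverse to f, so every y ∈ ℤ/113ℤ has a preimage.
Thus f is bijective.
Since f is bijective, we compute f⁻¹(9): solve 100x + 27 ≡ 9 (mod 113), i.e. 100x ≡ 95 (mod 113).
Multiplying by 100⁻¹ = 26 gives x ≡ 26·95 = 2470 = 21·113 + 97 ≡ 97 (mod 113).
Check: f(97) = 100·97 + 27 = 9727 = 86·113 + 9 ≡ 9 (mod 113).

97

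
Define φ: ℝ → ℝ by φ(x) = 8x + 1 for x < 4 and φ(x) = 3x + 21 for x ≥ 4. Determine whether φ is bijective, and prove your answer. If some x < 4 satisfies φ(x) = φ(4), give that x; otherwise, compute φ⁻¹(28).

27/8

Both pieces are strictly increasing (slopes 8 and 3), so each is injective on its own interval.
The left piece maps (−∞, 4) onto (−∞, 33); the right piece maps [4, ∞) onto [33, ∞).
Since 33 = 33, the images partition ℝ: φ is injective and surjective, hence bijective.
Because the two images are disjoint, no x < 4 has φ(x) = φ(4), so we compute φ⁻¹(28): 28 lies in (−∞, 33), so solve 8x + 1 = 28: x = (28 − 1)/8 = 27/8.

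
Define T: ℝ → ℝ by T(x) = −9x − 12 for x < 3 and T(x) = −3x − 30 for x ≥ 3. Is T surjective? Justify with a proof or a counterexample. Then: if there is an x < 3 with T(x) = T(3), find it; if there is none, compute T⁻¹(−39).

Both pieces are strictly decreasing (slopes −9 and −3), so each is injective on its own interval.
The left piece maps (−∞, 3) onto (−39, ∞); the right piece maps [3, ∞) onto (−∞, −39].
These images together cover ℝ, so T is surjective.
Because the two images are disjoint, no x < 3 has T(x) = T(3), so we compute T⁻¹(−39): −39 lies in (−∞, −39], so solve −3x − 30 = −39: x = (−39 + 30)/(−3) = 3.

3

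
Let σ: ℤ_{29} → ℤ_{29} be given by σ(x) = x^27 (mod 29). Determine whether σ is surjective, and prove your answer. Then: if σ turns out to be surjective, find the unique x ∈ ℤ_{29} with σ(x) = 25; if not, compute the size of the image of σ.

7

Since 29 is prime, the nonzero elements of ℤ_{29} form a cyclic group of order 28.
As gcd(27, 28) = 1, raising to the 27th power is a bijection on this group: if x_1^27 ≡ x_2^27 then (x_1x_2^{−1})^27 = 1, and the only element of order dividing gcd(27, 28) = 1 is 1, so x_1 = x_2.
With σ(0) = 0 this makes σ injective on all of ℤ_{29}, hence bijective (finite equal-size domain and codomain). In particular σ is surjective.
Since σ is surjective, we find the preimage of 25. The inverse of x ↦ x^27 on (ℤ_{29})^× is x ↦ x^27, because 27·27 = 729 = 26·28 + 1 ≡ 1 (mod 28) and x^{28} = 1 for x ≠ 0 (Fermat). So σ⁻¹(25) = 25^27 mod 29.
Repeated squaring mod 29: 25^1 ≡ 25, 25^2 ≡ 25² = 625 ≡ 16, 25^4 ≡ 16² = 256 ≡ 24, 25^8 ≡ 24² = 576 ≡ 25, 25^16 ≡ 25² = 625 ≡ 16. Since 27 = 16 + 8 + 2 + 1, 25^27 ≡ 16·25·16·25: 16·25 = 400 ≡ 23, then 23·16 = 368 ≡ 20, then 20·25 = 500 ≡ 7. So 25^27 ≡ 7 (mod 29).
Hence σ⁻¹(25) = 7.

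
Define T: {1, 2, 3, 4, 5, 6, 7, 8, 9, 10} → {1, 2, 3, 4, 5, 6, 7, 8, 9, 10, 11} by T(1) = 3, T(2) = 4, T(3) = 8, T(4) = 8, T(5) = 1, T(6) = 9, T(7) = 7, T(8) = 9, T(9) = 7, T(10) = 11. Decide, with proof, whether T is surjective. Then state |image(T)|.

7

No element maps to 2, so T is not surjective.
The image of T is {1, 3, 4, 7, 8, 9, 11}, which has 7 elements.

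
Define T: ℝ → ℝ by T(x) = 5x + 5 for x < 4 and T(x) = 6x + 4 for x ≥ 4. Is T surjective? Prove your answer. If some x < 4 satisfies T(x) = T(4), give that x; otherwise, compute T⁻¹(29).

Both pieces are strictly increasing (slopes 5 and 6), so each is injective on its own interval.
The left piece maps (−∞, 4) onto (−∞, 25); the right piece maps [4, ∞) onto [28, ∞).
The union (−∞, 25) ∪ [28, ∞) omits the interval between 25 and 28; in particular 25 has no preimage. So T is not surjective.
Because the two images are disjoint, no x < 4 has T(x) = T(4), so we compute T⁻¹(29): 29 lies in [28, ∞), so solve 6x + 4 = 29: x = (29 − 4)/6 = 25/6.

25/6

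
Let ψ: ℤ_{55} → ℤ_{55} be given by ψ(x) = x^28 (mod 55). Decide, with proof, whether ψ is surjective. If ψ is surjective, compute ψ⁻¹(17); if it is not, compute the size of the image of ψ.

ψ(4): Repeated squaring mod 55: 4^1 ≡ 4, 4^2 ≡ 4² = 16, 4^4 ≡ 16² = 256 ≡ 36, 4^8 ≡ 36² = 1296 ≡ 31, 4^16 ≡ 31² = 961 ≡ 26. Since 28 = 16 + 8 + 4, 4^28 ≡ 26·31·36: 26·31 = 806 ≡ 36, then 36·36 = 1296 ≡ 31. So 4^28 ≡ 31 (mod 55).
ψ(7): Repeated squaring mod 55: 7^1 ≡ 7, 7^2 ≡ 7² = 49, 7^4 ≡ 49² = 2401 ≡ 36, 7^8 ≡ 36² = 1296 ≡ 31, 7^16 ≡ 31² = 961 ≡ 26. Since 28 = 16 + 8 + 4, 7^28 ≡ 26·31·36: 26·31 = 806 ≡ 36, then 36·36 = 1296 ≡ 31. So 7^28 ≡ 31 (mod 55).
So ψ(4) = ψ(7) = 31 while 4 ≠ 7, therefore ψ is not injective.
A non-injective map from the 55-element set ℤ_{55} to itself takes at most 54 distinct values, so it cannot be surjective. Thus ψ is not surjective.
Since ψ is not surjective, we determine |image(ψ)|. Computing x^28 mod 55 for each x (by repeated squaring, reducing mod 55 at every step), the values ψ(0), ψ(1), …, ψ(54) are: 0, 1, 36, 16, 31, 15, 26, 31, 16, 36, 45, 11, 1, 36, 16, 20, 26, 26, 31, 16, 25, 1, 11, 1, 36, 5, 31, 26, 26, 31, 5, 36, 1, 11, 1, 25, 16, 31, 26, 26, 20, 16, 36, 1, 11, 45, 36, 16, 31, 26, 15, 31, 16, 36, 1.
The distinct values are {0, 1, 5, 11, 15, 16, 20, 25, 26, 31, 36, 45}; there are 12 of them.

12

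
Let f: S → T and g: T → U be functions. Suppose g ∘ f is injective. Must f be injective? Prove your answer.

injective

Suppose f(u) = f(v). Applying g: (g ∘ f)(u) = (g ∘ f)(v). Since g ∘ f is injective, u = v. So f is injective.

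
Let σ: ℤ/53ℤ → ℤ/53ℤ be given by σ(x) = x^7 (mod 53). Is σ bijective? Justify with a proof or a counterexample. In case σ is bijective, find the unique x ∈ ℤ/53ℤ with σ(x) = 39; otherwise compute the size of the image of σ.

50

Since 53 is prime, the nonzero elements of ℤ/53ℤ form a cyclic group of order 52.
As gcd(7, 52) = 1, raising to the 7th power is a bijection on this group: if s^7 ≡ t^7 then (st^{−1})^7 = 1, and the only element of order dividing gcd(7, 52) = 1 is 1, so s = t.
With σ(0) = 0 this makes σ injective on all of ℤ/53ℤ, hence bijective (finite equal-size domain and codomain). In particular σ is bijective.
Since σ is bijective, we find the preimage of 39. The inverse of x ↦ x^7 on (ℤ/53ℤ)^× is x ↦ x^15, because 7·15 = 105 = 2·52 + 1 ≡ 1 (mod 52) and x^{52} = 1 for x ≠ 0 (Fermat). So σ⁻¹(39) = 39^15 mod 53.
Repeated squaring mod 53: 39^1 ≡ 39, 39^2 ≡ 39² = 1521 ≡ 37, 39^4 ≡ 37² = 1369 ≡ 44, 39^8 ≡ 44² = 1936 ≡ 28. Since 15 = 8 + 4 + 2 + 1, 39^15 ≡ 28·44·37·39: 28·44 = 1232 ≡ 13, then 13·37 = 481 ≡ 4, then 4·39 = 156 ≡ 50. So 39^15 ≡ 50 (mod 53).
Hence σ⁻¹(39) = 50.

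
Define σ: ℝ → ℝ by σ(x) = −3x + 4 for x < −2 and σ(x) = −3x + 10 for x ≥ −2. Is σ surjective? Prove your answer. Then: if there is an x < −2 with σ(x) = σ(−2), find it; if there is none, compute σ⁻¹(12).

Both pieces are strictly decreasing (slopes −3 and −3), so each is injective on its own interval.
The left piece maps (−∞, −2) onto (10, ∞); the right piece maps [−2, ∞) onto (−∞, 16].
The union (10, ∞) ∪ (−∞, 16] covers ℝ, so σ is surjective.
For the follow-up: the images overlap, so an x < −2 with σ(x) = σ(−2) exists. σ(−2) = 16; solving −3x + 4 = 16 for x < −2 gives x = (16 − 4)/(−3) = −4.

-4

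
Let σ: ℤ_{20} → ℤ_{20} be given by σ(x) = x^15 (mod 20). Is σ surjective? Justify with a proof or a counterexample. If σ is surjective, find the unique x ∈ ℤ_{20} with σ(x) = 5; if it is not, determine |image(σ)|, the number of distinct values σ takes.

σ(0) = 0^15 = 0.
σ(10): Repeated squaring mod 20: 10^1 ≡ 10, 10^2 ≡ 10² = 100 ≡ 0, 10^4 ≡ 0² = 0, 10^8 ≡ 0² = 0. Since 15 = 8 + 4 + 2 + 1, 10^15 ≡ 0·0·0·10: 0·0 = 0, then 0·0 = 0, then 0·10 = 0. So 10^15 ≡ 0 (mod 20).
So σ(0) = σ(10) = 0 while 0 ≠ 10, hence σ is not injective.
A non-injective map from the 20-element set ℤ_{20} to itself takes at most 19 distinct values, so it cannot be surjective. So σ is not surjective.
Since σ is not surjective, we determine |image(σ)|. Computing x^15 mod 20 for each x (by repeated squaring, reducing mod 20 at every step), the values σ(0), σ(1), …, σ(19) are: 0, 1, 8, 7, 4, 5, 16, 3, 12, 9, 0, 11, 8, 17, 4, 15, 16, 13, 12, 19.
The distinct values are {0, 1, 3, 4, 5, 7, 8, 9, 11, 12, 13, 15, 16, 17, 19}; there are 15 of them.

15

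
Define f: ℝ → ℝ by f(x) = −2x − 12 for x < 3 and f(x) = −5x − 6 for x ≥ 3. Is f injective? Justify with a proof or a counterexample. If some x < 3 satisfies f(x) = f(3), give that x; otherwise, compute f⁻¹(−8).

Both pieces are strictly decreasing (slopes −2 and −5), so each is injective on its own interval.
The left piece maps (−∞, 3) onto (−18, ∞); the right piece maps [3, ∞) onto (−∞, −21].
These images are disjoint, so no value is attained by both pieces. Hence f is injective.
Because the two images are disjoint, no x < 3 has f(x) = f(3), so we compute f⁻¹(−8): −8 lies in (−18, ∞), so solve −2x − 12 = −8: x = (−8 + 12)/(−2) = −2.

-2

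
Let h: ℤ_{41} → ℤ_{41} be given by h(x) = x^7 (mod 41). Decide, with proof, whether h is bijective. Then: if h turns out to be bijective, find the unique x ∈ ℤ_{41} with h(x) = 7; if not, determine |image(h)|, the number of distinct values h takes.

26

Since 41 is prime, the nonzero elements of ℤ_{41} form a cyclic group of order 40.
As gcd(7, 40) = 1, raising to the 7th power is a bijection on this group: if s^7 ≡ t^7 then (st^{−1})^7 = 1, and the only element of order dividing gcd(7, 40) = 1 is 1, so s = t.
With h(0) = 0 this makes h injective on all of ℤ_{41}, hence bijective (finite equal-size domain and codomain). In particular h is bijective.
Since h is bijective, we find the preimage of 7. The inverse of x ↦ x^7 on (ℤ_{41})^× is x ↦ x^23, because 7·23 = 161 = 4·40 + 1 ≡ 1 (mod 40) and x^{40} = 1 for x ≠ 0 (Fermat). So h⁻¹(7) = 7^23 mod 41.
Repeated squaring mod 41: 7^1 ≡ 7, 7^2 ≡ 7² = 49 ≡ 8, 7^4 ≡ 8² = 64 ≡ 23, 7^8 ≡ 23² = 529 ≡ 37, 7^16 ≡ 37² = 1369 ≡ 16. Since 23 = 16 + 4 + 2 + 1, 7^23 ≡ 16·23·8·7: 16·23 = 368 ≡ 40, then 40·8 = 320 ≡ 33, then 33·7 = 231 ≡ 26. So 7^23 ≡ 26 (mod 41).
Hence h⁻¹(7) = 26.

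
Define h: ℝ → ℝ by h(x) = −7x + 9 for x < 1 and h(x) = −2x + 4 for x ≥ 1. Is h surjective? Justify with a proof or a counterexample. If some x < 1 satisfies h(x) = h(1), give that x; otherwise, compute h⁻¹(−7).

Both pieces are strictly decreasing (slopes −7 and −2), so each is injective on its own interval.
The left piece maps (−∞, 1) onto (2, ∞); the right piece maps [1, ∞) onto (−∞, 2].
These images together cover ℝ, so h is surjective.
Because the two images are disjoint, no x < 1 has h(x) = h(1), so we compute h⁻¹(−7): −7 lies in (−∞, 2], so solve −2x + 4 = −7: x = (−7 − 4)/(−2) = 11/2.

11/2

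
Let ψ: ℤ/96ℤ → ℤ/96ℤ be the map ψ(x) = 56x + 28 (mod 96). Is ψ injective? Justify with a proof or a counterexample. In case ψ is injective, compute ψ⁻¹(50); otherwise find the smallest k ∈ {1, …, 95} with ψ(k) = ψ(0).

12

We have gcd(56, 96) = 8 > 1. Taking u = 0 and v = 12: ψ(0) = 28 and ψ(12) = 56·12 + 28 = 700 ≡ 28 (mod 96).
So ψ(0) = ψ(12) while 0 ≠ 12, thus ψ is not injective.
Since ψ is not injective, we find the least positive k with ψ(k) = ψ(0): this means 56k ≡ 0 (mod 96), i.e. 96 ∣ 56k. Since gcd(56, 96) = 8, dividing through by 8 this holds exactly when 12 ∣ 7k, and as gcd(7, 12) = 1, exactly when 12 ∣ k.
The smallest positive such k is 12.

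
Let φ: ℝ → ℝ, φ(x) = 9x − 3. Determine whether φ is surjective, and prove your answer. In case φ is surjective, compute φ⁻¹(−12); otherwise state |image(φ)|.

By definition, surjectivity means every element of the codomain has a preimage under φ.
For any y ∈ ℝ, x = (y + 3)/9 satisfies φ(x) = y.
Therefore φ is surjective.
Since φ is surjective, we compute φ⁻¹(−12) = (−12 + 3)/9 = −1.

-1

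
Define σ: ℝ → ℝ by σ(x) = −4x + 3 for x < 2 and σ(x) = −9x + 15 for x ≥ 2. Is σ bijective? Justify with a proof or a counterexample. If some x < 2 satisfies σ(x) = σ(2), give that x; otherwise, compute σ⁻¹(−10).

Both pieces are strictly decreasing (slopes −4 and −9), so each is injective on its own interval.
The left piece maps (−∞, 2) onto (−5, ∞); the right piece maps [2, ∞) onto (−∞, −3].
These images overlap. In particular σ(2) = −3 (right piece), and solving −4x + 3 = −3 on the left piece gives x = 3/2 < 2.
So σ(3/2) = σ(2) with 3/2 ≠ 2, and σ is not injective, hence not bijective. This x = 3/2 is the requested value below 2.

3/2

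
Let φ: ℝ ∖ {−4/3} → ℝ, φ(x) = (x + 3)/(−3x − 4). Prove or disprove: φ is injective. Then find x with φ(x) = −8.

Suppose φ(x_1) = φ(x_2). Cross-multiplying: (x_1 + 3)(−3x_2 − 4) = (x_2 + 3)(−3x_1 − 4).
Expanding both sides and cancelling the symmetric terms leaves 5·(x_1 − x_2) = 0. Since 5 ≠ 0, x_1 = x_2. Hence φ is injective.
Solving φ(x) = −8: cross-multiplying gives x + 3 = −8(−3x − 4), which rearranges to −23x = 29, so x = −29/23.

-29/23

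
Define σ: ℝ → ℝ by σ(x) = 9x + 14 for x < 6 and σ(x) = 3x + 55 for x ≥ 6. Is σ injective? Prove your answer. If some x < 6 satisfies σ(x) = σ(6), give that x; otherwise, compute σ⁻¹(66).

52/9

Both pieces are strictly increasing (slopes 9 and 3), so each is injective on its own interval.
The left piece maps (−∞, 6) onto (−∞, 68); the right piece maps [6, ∞) onto [73, ∞).
These images are disjoint, so no value is attained by both pieces. Therefore σ is injective.
Because the two images are disjoint, no x < 6 has σ(x) = σ(6), so we compute σ⁻¹(66): 66 lies in (−∞, 68), so solve 9x + 14 = 66: x = (66 − 14)/9 = 52/9.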